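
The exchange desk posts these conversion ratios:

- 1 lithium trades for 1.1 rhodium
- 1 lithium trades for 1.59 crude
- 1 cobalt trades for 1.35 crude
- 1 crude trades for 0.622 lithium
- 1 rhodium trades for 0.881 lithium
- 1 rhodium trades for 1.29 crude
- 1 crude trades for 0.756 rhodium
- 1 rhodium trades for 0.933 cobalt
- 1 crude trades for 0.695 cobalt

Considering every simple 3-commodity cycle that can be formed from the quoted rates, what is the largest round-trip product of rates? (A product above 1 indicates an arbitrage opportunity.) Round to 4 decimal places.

lithium→crude→rhodium→lithium: 1.59 × 0.756 × 0.881 = 1.05900
crude→rhodium→cobalt→crude: 0.756 × 0.933 × 1.35 = 0.95222
lithium→rhodium→crude→lithium: 1.1 × 1.29 × 0.622 = 0.88262
Maximum is lithium→crude→rhodium→lithium at 1.0590; arbitrage exists.

1.0590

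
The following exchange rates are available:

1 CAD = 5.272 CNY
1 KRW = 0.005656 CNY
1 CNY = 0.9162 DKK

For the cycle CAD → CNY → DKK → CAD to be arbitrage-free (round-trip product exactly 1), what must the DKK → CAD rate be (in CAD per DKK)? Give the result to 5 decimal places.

Known legs of the cycle: 5.272 × 0.9162 = 4.8302064
For no arbitrage the full-cycle product must be 1, so the missing rate is 1 / 4.8302064 ≈ 0.2070305.

0.20703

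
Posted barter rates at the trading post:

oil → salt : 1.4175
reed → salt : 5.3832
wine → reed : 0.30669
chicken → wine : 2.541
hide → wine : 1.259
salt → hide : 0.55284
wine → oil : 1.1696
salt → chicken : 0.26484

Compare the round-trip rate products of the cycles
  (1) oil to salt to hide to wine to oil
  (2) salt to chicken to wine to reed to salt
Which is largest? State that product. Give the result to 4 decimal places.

1.1539

(1) 1.4175 × 0.55284 × 1.259 × 1.1696 = 1.15395
(2) 0.26484 × 2.541 × 0.30669 × 5.3832 = 1.11104
Highest is cycle (1) at 1.1539 (>1, arbitrage).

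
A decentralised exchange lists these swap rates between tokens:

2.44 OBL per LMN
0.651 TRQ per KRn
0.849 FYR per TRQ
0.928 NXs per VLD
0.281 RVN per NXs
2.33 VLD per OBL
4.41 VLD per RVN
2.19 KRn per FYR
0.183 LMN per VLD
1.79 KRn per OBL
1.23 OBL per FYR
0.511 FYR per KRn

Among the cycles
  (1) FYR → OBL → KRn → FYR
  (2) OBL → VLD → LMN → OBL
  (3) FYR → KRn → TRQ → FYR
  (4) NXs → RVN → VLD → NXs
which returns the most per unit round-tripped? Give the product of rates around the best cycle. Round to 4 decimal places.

(1) 1.23 × 1.79 × 0.511 = 1.12507
(2) 2.33 × 0.183 × 2.44 = 1.04039
(3) 2.19 × 0.651 × 0.849 = 1.21041
(4) 0.281 × 4.41 × 0.928 = 1.14999
Highest is cycle (3) at 1.2104 (>1, arbitrage).

1.2104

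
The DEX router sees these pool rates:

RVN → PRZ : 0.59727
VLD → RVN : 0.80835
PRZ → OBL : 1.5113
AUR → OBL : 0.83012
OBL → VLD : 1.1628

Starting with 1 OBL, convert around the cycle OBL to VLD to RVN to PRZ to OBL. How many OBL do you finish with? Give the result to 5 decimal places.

0.84845

1 OBL × 1.1628 = 1.1628 VLD
1.1628 VLD × 0.80835 = 0.93994938 RVN
0.93994938 RVN × 0.59727 = 0.5614035661926 PRZ
0.5614035661926 PRZ × 1.5113 = 0.84844920958687638 OBL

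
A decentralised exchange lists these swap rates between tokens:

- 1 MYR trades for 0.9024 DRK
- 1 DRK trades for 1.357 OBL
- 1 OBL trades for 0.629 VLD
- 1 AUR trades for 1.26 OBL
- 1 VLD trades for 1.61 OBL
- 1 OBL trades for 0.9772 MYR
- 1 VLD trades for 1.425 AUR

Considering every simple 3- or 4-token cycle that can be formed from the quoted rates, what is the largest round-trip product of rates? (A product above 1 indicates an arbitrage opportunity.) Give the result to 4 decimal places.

1.1966

OBL→MYR→DRK→OBL: 0.9772 × 0.9024 × 1.357 = 1.19664
OBL→VLD→AUR→OBL: 0.629 × 1.425 × 1.26 = 1.12937
Maximum is OBL→MYR→DRK→OBL at 1.1966; arbitrage exists.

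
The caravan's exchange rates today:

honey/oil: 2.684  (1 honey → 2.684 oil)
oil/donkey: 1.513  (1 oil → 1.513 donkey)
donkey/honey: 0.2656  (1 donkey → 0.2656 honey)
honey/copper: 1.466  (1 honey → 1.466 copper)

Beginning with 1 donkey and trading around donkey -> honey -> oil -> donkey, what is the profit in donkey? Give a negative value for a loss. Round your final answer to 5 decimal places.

0.07857

1 donkey × 0.2656 = 0.2656 honey
0.2656 honey × 2.684 = 0.7128704 oil
0.7128704 oil × 1.513 = 1.0785729152 donkey
Net change: 1.0785729152 − 1 = 0.0785729152 donkey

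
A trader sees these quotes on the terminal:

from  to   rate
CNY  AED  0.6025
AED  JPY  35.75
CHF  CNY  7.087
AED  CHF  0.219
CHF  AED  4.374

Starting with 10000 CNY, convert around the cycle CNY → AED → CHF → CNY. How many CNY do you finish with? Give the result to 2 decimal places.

10000 CNY × 0.6025 = 6025 AED
6025 AED × 0.219 = 1319.475 CHF
1319.475 CHF × 7.087 = 9351.119325 CNY

9351.12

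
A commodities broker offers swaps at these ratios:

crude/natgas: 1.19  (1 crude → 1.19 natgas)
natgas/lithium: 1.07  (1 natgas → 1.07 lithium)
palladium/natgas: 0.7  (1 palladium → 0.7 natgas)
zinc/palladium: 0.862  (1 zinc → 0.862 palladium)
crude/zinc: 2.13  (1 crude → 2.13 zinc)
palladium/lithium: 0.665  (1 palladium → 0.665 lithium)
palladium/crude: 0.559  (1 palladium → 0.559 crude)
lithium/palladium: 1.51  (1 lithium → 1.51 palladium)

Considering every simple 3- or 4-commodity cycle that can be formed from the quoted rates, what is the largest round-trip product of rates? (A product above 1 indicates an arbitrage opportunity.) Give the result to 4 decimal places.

1.1310

natgas→lithium→palladium→natgas: 1.07 × 1.51 × 0.7 = 1.13099
natgas→lithium→palladium→crude→natgas: 1.07 × 1.51 × 0.559 × 1.19 = 1.07478
zinc→palladium→crude→zinc: 0.862 × 0.559 × 2.13 = 1.02636
Maximum is natgas→lithium→palladium→natgas at 1.1310; arbitrage exists.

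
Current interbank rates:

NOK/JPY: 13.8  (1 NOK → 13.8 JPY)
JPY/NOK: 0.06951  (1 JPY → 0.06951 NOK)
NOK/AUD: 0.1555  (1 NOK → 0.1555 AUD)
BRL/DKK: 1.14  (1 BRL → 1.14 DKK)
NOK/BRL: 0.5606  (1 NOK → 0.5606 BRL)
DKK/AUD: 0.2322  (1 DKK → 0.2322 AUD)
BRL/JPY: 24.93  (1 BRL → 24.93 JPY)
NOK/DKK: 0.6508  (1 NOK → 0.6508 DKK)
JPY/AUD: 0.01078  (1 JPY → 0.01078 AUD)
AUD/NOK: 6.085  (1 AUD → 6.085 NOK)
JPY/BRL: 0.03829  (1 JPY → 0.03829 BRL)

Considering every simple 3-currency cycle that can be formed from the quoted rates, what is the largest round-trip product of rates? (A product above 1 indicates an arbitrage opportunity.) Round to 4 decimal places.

0.9715

NOK→BRL→JPY→NOK: 0.5606 × 24.93 × 0.06951 = 0.97145
AUD→NOK→DKK→AUD: 6.085 × 0.6508 × 0.2322 = 0.91954
AUD→NOK→JPY→AUD: 6.085 × 13.8 × 0.01078 = 0.90523
Maximum is NOK→BRL→JPY→NOK at 0.9715; no arbitrage — every cycle loses value.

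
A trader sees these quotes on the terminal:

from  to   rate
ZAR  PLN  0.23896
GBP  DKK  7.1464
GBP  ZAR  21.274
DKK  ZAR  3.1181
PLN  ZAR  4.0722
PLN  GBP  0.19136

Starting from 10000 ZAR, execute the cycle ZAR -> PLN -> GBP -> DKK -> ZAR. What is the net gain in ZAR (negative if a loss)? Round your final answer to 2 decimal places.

10000 ZAR × 0.23896 = 2389.6 PLN
2389.6 PLN × 0.19136 = 457.273856 GBP
457.273856 GBP × 7.1464 = 3267.8618845184 DKK
3267.8618845184 DKK × 3.1181 = 10189.52014211682304 ZAR
Net change: 10189.52014211682304 − 10000 = 189.52014211682304 ZAR

189.52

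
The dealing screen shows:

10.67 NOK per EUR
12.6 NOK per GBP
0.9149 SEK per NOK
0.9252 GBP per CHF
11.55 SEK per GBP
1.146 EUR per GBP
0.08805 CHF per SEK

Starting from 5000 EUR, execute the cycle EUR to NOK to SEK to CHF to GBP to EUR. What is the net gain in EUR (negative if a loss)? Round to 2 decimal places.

-443.22

5000 EUR × 10.67 = 53350 NOK
53350 NOK × 0.9149 = 48809.915 SEK
48809.915 SEK × 0.08805 = 4297.71301575 CHF
4297.71301575 CHF × 0.9252 = 3976.2440821719 GBP
3976.2440821719 GBP × 1.146 = 4556.7757181689974 EUR
Net change: 4556.7757181689974 − 5000 = -443.2242818310026 EUR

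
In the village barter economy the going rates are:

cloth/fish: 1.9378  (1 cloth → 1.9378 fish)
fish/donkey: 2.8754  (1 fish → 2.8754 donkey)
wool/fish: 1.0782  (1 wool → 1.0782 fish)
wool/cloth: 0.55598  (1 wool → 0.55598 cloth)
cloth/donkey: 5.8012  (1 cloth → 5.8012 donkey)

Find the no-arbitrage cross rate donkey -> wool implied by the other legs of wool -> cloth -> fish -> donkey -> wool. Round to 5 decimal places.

Known legs of the cycle: 0.55598 × 1.9378 × 2.8754 = 3.0978928277176
For no arbitrage the full-cycle product must be 1, so the missing rate is 1 / 3.0978928277176 ≈ 0.3228001.

0.32280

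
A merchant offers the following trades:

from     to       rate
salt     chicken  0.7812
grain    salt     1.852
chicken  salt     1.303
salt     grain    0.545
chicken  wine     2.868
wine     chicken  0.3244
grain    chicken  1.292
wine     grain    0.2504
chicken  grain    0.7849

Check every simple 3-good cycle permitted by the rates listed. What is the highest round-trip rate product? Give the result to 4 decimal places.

1.1356

salt→chicken→grain→salt: 0.7812 × 0.7849 × 1.852 = 1.13558
chicken→wine→grain→chicken: 2.868 × 0.2504 × 1.292 = 0.92785
salt→grain→chicken→salt: 0.545 × 1.292 × 1.303 = 0.91749
Maximum is salt→chicken→grain→salt at 1.1356; arbitrage exists.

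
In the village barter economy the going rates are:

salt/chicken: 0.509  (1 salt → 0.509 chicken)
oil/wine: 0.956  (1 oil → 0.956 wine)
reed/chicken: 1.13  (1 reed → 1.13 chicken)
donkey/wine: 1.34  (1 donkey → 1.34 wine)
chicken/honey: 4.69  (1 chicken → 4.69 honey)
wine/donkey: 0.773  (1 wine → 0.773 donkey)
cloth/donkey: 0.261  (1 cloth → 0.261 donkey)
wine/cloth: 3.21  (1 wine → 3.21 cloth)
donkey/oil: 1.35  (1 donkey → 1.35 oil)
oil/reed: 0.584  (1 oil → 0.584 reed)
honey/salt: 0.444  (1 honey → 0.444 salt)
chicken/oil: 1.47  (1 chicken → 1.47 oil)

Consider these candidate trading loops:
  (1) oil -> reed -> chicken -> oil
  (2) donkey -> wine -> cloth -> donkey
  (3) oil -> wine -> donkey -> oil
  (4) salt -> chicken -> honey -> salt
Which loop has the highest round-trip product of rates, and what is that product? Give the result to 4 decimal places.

(1) 0.584 × 1.13 × 1.47 = 0.97008
(2) 1.34 × 3.21 × 0.261 = 1.12267
(3) 0.956 × 0.773 × 1.35 = 0.99763
(4) 0.509 × 4.69 × 0.444 = 1.05992
Highest is cycle (2) at 1.1227 (>1, arbitrage).

1.1227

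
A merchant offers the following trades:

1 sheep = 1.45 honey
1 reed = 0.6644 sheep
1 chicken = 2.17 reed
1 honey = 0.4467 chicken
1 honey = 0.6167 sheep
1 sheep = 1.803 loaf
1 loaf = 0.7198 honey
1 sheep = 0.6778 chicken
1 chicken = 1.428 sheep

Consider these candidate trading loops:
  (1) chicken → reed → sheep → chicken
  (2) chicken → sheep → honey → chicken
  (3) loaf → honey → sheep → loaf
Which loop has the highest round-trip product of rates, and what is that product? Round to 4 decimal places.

0.9772

(1) 2.17 × 0.6644 × 0.6778 = 0.97722
(2) 1.428 × 1.45 × 0.4467 = 0.92494
(3) 0.7198 × 0.6167 × 1.803 = 0.80035
Highest is cycle (1) at 0.9772 (≤1, no arbitrage).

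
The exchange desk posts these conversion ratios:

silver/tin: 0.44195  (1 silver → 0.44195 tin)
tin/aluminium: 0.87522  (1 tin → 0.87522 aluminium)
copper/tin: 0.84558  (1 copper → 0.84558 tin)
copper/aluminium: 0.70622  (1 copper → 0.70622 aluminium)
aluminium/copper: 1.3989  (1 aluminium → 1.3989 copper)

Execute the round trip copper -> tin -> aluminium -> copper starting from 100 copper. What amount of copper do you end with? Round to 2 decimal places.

103.53

100 copper × 0.84558 = 84.558 tin
84.558 tin × 0.87522 = 74.00685276 aluminium
74.00685276 aluminium × 1.3989 = 103.528186325964 copper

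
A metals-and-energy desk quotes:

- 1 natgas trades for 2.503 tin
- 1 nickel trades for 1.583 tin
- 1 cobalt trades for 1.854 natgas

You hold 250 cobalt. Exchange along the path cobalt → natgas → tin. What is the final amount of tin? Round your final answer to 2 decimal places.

1160.14

250 cobalt × 1.854 = 463.5 natgas
463.5 natgas × 2.503 = 1160.1405 tin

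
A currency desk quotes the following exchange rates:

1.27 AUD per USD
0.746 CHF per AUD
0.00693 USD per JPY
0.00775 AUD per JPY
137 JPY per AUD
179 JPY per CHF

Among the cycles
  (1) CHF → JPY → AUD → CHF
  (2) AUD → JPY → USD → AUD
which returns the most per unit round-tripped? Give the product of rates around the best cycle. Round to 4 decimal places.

1.2058

(1) 179 × 0.00775 × 0.746 = 1.03489
(2) 137 × 0.00693 × 1.27 = 1.20575
Highest is cycle (2) at 1.2058 (>1, arbitrage).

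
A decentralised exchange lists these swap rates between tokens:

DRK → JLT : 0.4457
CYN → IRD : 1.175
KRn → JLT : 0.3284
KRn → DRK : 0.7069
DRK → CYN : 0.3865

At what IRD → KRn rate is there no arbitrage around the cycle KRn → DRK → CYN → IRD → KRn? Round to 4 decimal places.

3.1150

Known legs of the cycle: 0.7069 × 0.3865 × 1.175 = 0.32102979875
For no arbitrage the full-cycle product must be 1, so the missing rate is 1 / 0.32102979875 ≈ 3.114976.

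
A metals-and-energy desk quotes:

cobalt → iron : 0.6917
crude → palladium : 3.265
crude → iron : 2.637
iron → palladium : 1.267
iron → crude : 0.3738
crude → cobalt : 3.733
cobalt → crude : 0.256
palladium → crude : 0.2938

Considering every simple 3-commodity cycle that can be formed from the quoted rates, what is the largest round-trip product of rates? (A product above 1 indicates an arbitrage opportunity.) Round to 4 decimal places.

crude→iron→palladium→crude: 2.637 × 1.267 × 0.2938 = 0.98161
cobalt→iron→crude→cobalt: 0.6917 × 0.3738 × 3.733 = 0.96519
Maximum is crude→iron→palladium→crude at 0.9816; no arbitrage — every cycle loses value.

0.9816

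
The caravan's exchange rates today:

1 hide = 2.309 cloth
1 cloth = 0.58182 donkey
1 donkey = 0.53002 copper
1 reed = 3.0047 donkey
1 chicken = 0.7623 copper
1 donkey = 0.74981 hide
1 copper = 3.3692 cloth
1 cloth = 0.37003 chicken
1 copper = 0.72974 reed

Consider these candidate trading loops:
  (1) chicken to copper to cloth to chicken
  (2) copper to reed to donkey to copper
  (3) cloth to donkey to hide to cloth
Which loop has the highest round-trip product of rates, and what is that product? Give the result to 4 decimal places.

1.1621

(1) 0.7623 × 3.3692 × 0.37003 = 0.95036
(2) 0.72974 × 3.0047 × 0.53002 = 1.16215
(3) 0.58182 × 0.74981 × 2.309 = 1.00731
Highest is cycle (2) at 1.1621 (>1, arbitrage).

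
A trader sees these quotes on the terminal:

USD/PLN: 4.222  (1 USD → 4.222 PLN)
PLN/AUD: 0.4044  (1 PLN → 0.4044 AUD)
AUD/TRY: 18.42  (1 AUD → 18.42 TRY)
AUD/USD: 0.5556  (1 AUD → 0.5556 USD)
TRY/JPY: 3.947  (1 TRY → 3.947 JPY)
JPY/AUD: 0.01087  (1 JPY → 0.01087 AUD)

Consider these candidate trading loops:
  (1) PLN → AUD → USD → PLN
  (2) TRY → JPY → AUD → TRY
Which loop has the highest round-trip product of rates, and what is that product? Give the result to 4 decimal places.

0.9486

(1) 0.4044 × 0.5556 × 4.222 = 0.94862
(2) 3.947 × 0.01087 × 18.42 = 0.79029
Highest is cycle (1) at 0.9486 (≤1, no arbitrage).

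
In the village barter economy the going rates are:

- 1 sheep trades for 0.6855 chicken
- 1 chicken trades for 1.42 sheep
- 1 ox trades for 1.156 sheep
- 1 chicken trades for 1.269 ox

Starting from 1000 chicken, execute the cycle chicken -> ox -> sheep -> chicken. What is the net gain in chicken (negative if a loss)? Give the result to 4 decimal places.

1000 chicken × 1.269 = 1269 ox
1269 ox × 1.156 = 1466.964 sheep
1466.964 sheep × 0.6855 = 1005.603822 chicken
Net change: 1005.603822 − 1000 = 5.603822 chicken

5.6038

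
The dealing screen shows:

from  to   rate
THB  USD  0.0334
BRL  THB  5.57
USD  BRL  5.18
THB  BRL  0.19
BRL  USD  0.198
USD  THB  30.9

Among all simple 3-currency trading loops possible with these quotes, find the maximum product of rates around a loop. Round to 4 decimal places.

USD→THB→BRL→USD: 30.9 × 0.19 × 0.198 = 1.16246
USD→BRL→THB→USD: 5.18 × 5.57 × 0.0334 = 0.96368
Maximum is USD→THB→BRL→USD at 1.1625; arbitrage exists.

1.1625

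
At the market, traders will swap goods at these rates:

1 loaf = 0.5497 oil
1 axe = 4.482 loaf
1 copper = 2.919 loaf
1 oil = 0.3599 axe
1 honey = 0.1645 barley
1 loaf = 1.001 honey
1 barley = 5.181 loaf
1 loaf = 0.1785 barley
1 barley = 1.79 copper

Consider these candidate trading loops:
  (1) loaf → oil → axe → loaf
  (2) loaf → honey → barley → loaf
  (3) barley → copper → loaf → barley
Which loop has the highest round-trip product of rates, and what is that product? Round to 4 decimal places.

0.9327

(1) 0.5497 × 0.3599 × 4.482 = 0.88671
(2) 1.001 × 0.1645 × 5.181 = 0.85313
(3) 1.79 × 2.919 × 0.1785 = 0.93266
Highest is cycle (3) at 0.9327 (≤1, no arbitrage).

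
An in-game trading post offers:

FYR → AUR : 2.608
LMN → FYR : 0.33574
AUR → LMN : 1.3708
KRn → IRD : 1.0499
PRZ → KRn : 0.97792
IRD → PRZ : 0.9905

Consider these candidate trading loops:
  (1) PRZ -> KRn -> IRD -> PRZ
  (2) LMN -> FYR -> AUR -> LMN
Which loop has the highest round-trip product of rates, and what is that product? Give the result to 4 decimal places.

(1) 0.97792 × 1.0499 × 0.9905 = 1.01696
(2) 0.33574 × 2.608 × 1.3708 = 1.20029
Highest is cycle (2) at 1.2003 (>1, arbitrage).

1.2003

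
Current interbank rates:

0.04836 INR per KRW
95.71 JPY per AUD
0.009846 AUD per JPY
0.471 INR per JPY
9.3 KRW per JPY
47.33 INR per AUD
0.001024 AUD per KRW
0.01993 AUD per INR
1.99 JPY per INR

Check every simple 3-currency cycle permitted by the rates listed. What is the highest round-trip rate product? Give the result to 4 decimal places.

INR→JPY→AUD→INR: 1.99 × 0.009846 × 47.33 = 0.92736
KRW→AUD→JPY→KRW: 0.001024 × 95.71 × 9.3 = 0.91147
INR→AUD→JPY→INR: 0.01993 × 95.71 × 0.471 = 0.89843
INR→JPY→KRW→INR: 1.99 × 9.3 × 0.04836 = 0.89500
Maximum is INR→JPY→AUD→INR at 0.9274; no arbitrage — every cycle loses value.

0.9274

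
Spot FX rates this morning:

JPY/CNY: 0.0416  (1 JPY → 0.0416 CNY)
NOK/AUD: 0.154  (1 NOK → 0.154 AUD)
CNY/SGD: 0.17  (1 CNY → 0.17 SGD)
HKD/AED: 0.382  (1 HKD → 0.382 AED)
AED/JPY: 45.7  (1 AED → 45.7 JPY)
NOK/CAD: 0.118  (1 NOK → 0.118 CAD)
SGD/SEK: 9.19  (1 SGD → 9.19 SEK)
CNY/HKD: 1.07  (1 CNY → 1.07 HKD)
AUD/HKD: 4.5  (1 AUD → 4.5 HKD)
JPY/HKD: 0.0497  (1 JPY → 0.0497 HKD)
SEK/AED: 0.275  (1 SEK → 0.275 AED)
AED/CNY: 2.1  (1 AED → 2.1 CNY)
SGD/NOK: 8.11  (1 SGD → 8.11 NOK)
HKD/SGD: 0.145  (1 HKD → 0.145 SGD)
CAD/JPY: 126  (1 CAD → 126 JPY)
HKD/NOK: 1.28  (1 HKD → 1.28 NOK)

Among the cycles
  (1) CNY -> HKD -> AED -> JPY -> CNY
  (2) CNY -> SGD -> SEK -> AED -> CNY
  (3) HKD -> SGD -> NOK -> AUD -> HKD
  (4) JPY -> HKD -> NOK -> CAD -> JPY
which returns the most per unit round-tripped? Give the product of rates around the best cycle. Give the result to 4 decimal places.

(1) 1.07 × 0.382 × 45.7 × 0.0416 = 0.77706
(2) 0.17 × 9.19 × 0.275 × 2.1 = 0.90223
(3) 0.145 × 8.11 × 0.154 × 4.5 = 0.81493
(4) 0.0497 × 1.28 × 0.118 × 126 = 0.94584
Highest is cycle (4) at 0.9458 (≤1, no arbitrage).

0.9458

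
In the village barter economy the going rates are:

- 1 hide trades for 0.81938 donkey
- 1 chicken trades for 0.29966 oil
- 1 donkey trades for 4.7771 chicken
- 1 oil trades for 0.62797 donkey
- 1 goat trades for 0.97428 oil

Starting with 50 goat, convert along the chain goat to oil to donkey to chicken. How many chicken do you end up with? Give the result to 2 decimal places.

50 goat × 0.97428 = 48.714 oil
48.714 oil × 0.62797 = 30.59093058 donkey
30.59093058 donkey × 4.7771 = 146.135934473718 chicken

146.14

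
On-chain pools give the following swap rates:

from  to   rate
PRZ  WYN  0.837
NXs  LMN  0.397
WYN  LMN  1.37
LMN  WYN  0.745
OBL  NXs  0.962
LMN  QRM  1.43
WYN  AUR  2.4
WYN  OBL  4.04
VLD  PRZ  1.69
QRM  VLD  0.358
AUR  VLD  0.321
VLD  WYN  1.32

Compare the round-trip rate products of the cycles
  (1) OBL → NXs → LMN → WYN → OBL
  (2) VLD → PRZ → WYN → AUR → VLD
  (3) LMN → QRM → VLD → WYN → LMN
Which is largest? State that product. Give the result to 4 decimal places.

(1) 0.962 × 0.397 × 0.745 × 4.04 = 1.14948
(2) 1.69 × 0.837 × 2.4 × 0.321 = 1.08975
(3) 1.43 × 0.358 × 1.32 × 1.37 = 0.92579
Highest is cycle (1) at 1.1495 (>1, arbitrage).

1.1495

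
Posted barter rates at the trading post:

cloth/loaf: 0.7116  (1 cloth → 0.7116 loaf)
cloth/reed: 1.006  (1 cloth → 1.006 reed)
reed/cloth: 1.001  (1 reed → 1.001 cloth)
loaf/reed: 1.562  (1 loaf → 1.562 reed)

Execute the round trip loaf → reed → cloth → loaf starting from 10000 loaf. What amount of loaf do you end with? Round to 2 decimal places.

10000 loaf × 1.562 = 15620 reed
15620 reed × 1.001 = 15635.62 cloth
15635.62 cloth × 0.7116 = 11126.307192 loaf

11126.31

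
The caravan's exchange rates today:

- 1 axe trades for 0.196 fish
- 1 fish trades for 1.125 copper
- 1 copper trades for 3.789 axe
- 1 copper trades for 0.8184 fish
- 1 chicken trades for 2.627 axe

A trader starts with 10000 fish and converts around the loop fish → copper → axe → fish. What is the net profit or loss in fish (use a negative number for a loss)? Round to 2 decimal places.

10000 fish × 1.125 = 11250 copper
11250 copper × 3.789 = 42626.25 axe
42626.25 axe × 0.196 = 8354.745 fish
Net change: 8354.745 − 10000 = -1645.255 fish

-1645.26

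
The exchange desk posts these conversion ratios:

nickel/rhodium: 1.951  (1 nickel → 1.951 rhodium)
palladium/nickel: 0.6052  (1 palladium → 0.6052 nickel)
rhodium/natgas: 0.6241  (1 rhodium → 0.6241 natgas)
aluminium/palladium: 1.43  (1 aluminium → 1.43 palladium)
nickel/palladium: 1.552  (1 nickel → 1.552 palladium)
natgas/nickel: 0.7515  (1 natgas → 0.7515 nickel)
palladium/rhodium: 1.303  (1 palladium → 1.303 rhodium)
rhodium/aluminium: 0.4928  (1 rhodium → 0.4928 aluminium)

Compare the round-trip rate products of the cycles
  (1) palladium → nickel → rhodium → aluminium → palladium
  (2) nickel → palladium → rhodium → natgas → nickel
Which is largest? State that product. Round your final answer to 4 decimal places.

0.9485

(1) 0.6052 × 1.951 × 0.4928 × 1.43 = 0.83208
(2) 1.552 × 1.303 × 0.6241 × 0.7515 = 0.94846
Highest is cycle (2) at 0.9485 (≤1, no arbitrage).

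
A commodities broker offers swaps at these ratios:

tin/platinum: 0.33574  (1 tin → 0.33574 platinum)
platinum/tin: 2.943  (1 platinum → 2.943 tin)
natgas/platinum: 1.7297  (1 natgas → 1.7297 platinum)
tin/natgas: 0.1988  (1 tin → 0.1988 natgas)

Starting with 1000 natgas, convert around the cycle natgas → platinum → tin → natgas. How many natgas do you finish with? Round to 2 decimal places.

1000 natgas × 1.7297 = 1729.7 platinum
1729.7 platinum × 2.943 = 5090.5071 tin
5090.5071 tin × 0.1988 = 1011.99281148 natgas

1011.99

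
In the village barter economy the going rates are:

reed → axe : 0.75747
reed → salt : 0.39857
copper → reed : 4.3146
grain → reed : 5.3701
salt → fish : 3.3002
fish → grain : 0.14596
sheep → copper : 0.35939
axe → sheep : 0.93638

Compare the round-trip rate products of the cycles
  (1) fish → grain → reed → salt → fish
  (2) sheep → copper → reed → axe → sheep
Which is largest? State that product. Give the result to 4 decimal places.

1.0998

(1) 0.14596 × 5.3701 × 0.39857 × 3.3002 = 1.03101
(2) 0.35939 × 4.3146 × 0.75747 × 0.93638 = 1.09983
Highest is cycle (2) at 1.0998 (>1, arbitrage).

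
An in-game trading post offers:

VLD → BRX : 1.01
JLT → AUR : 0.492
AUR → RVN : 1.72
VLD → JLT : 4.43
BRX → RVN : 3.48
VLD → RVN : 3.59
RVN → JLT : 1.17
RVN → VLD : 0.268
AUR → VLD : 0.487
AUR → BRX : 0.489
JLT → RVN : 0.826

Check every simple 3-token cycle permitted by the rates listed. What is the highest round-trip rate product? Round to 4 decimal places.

1.0614

VLD→JLT→AUR→VLD: 4.43 × 0.492 × 0.487 = 1.06145
RVN→JLT→AUR→RVN: 1.17 × 0.492 × 1.72 = 0.99010
VLD→JLT→RVN→VLD: 4.43 × 0.826 × 0.268 = 0.98066
VLD→BRX→RVN→VLD: 1.01 × 3.48 × 0.268 = 0.94197
Maximum is VLD→JLT→AUR→VLD at 1.0614; arbitrage exists.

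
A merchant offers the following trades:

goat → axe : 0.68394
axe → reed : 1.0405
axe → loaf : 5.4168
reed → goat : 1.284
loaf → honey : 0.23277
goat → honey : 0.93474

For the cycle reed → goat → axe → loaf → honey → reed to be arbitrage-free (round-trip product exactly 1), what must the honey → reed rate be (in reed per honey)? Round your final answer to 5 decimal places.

Known legs of the cycle: 1.284 × 0.68394 × 5.4168 × 0.23277 = 1.10726821964120256
For no arbitrage the full-cycle product must be 1, so the missing rate is 1 / 1.10726821964120256 ≈ 0.9031235.

0.90312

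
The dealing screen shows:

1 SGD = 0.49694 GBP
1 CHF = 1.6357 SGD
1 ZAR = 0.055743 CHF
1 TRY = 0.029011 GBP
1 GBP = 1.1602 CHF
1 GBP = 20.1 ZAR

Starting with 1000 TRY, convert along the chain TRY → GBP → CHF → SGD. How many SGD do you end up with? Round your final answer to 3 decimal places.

1000 TRY × 0.029011 = 29.011 GBP
29.011 GBP × 1.1602 = 33.6585622 CHF
33.6585622 CHF × 1.6357 = 55.05531019054 SGD

55.055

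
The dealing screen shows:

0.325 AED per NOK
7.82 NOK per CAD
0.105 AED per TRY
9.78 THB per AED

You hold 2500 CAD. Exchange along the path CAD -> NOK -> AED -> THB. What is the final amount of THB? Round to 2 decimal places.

2500 CAD × 7.82 = 19550 NOK
19550 NOK × 0.325 = 6353.75 AED
6353.75 AED × 9.78 = 62139.675 THB

62139.68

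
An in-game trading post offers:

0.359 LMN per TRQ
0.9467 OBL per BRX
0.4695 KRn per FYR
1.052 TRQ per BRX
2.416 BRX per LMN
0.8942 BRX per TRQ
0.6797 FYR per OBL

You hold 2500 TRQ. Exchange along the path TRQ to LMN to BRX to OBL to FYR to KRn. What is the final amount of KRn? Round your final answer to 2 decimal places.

2500 TRQ × 0.359 = 897.5 LMN
897.5 LMN × 2.416 = 2168.36 BRX
2168.36 BRX × 0.9467 = 2052.786412 OBL
2052.786412 OBL × 0.6797 = 1395.2789242364 FYR
1395.2789242364 FYR × 0.4695 = 655.0834549289898 KRn

655.08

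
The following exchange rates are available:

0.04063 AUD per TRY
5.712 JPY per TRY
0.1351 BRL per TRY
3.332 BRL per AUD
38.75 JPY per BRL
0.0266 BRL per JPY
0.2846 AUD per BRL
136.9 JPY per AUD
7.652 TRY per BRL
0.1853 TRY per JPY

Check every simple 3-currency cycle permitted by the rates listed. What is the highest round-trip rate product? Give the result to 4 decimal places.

1.1626

JPY→BRL→TRY→JPY: 0.0266 × 7.652 × 5.712 = 1.16264
AUD→JPY→BRL→AUD: 136.9 × 0.0266 × 0.2846 = 1.03638
AUD→BRL→TRY→AUD: 3.332 × 7.652 × 0.04063 = 1.03592
AUD→JPY→TRY→AUD: 136.9 × 0.1853 × 0.04063 = 1.03068
JPY→TRY→BRL→JPY: 0.1853 × 0.1351 × 38.75 = 0.97007
Maximum is JPY→BRL→TRY→JPY at 1.1626; arbitrage exists.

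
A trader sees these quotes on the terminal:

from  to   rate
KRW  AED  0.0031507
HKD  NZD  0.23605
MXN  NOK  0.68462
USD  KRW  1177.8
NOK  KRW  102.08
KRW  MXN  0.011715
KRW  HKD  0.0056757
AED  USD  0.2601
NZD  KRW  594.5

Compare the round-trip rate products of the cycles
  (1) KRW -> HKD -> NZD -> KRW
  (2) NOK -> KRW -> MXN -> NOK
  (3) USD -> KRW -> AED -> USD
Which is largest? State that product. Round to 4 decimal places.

0.9652

(1) 0.0056757 × 0.23605 × 594.5 = 0.79648
(2) 102.08 × 0.011715 × 0.68462 = 0.81871
(3) 1177.8 × 0.0031507 × 0.2601 = 0.96520
Highest is cycle (3) at 0.9652 (≤1, no arbitrage).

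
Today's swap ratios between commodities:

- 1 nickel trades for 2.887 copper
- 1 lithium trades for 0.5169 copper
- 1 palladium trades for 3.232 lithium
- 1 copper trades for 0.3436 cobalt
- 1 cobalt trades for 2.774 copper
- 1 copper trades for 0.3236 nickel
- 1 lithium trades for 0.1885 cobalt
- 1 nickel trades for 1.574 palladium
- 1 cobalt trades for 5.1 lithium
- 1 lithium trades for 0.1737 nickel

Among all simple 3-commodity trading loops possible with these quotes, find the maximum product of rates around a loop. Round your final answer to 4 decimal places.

0.9058

copper→cobalt→lithium→copper: 0.3436 × 5.1 × 0.5169 = 0.90579
palladium→lithium→nickel→palladium: 3.232 × 0.1737 × 1.574 = 0.88364
Maximum is copper→cobalt→lithium→copper at 0.9058; no arbitrage — every cycle loses value.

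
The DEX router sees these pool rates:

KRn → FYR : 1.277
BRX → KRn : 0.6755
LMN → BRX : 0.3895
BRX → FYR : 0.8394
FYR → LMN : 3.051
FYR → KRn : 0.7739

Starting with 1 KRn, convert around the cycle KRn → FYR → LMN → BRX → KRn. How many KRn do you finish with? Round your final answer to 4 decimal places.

1 KRn × 1.277 = 1.277 FYR
1.277 FYR × 3.051 = 3.896127 LMN
3.896127 LMN × 0.3895 = 1.5175414665 BRX
1.5175414665 BRX × 0.6755 = 1.02509926062075 KRn

1.0251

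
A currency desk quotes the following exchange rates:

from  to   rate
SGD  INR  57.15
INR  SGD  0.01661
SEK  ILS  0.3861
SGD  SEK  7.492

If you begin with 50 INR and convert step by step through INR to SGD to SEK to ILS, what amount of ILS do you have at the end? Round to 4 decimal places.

2.4024

50 INR × 0.01661 = 0.8305 SGD
0.8305 SGD × 7.492 = 6.222106 SEK
6.222106 SEK × 0.3861 = 2.4023551266 ILS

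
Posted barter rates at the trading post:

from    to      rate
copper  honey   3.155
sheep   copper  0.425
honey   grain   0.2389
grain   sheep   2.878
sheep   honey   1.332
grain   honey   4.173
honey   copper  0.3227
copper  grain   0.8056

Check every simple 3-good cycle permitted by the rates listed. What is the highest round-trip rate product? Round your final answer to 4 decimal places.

1.0848

honey→copper→grain→honey: 0.3227 × 0.8056 × 4.173 = 1.08484
sheep→copper→grain→sheep: 0.425 × 0.8056 × 2.878 = 0.98537
honey→grain→sheep→honey: 0.2389 × 2.878 × 1.332 = 0.91582
Maximum is honey→copper→grain→honey at 1.0848; arbitrage exists.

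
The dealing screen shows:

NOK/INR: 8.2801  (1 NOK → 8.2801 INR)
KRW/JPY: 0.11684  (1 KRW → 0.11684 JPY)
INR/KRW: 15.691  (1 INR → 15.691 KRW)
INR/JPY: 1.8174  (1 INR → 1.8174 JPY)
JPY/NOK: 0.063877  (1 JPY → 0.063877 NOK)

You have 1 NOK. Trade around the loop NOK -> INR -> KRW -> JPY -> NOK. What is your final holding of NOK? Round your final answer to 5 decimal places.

1 NOK × 8.2801 = 8.2801 INR
8.2801 INR × 15.691 = 129.9230491 KRW
129.9230491 KRW × 0.11684 = 15.180209056844 JPY
15.180209056844 JPY × 0.063877 = 0.969666213924024188 NOK

0.96967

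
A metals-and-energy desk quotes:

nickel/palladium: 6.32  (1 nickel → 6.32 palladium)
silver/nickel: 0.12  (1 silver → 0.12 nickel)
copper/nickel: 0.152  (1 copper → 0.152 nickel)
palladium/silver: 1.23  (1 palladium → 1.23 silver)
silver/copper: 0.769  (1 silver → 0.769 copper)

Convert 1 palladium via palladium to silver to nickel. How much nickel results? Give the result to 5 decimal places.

0.14760

1 palladium × 1.23 = 1.23 silver
1.23 silver × 0.12 = 0.1476 nickel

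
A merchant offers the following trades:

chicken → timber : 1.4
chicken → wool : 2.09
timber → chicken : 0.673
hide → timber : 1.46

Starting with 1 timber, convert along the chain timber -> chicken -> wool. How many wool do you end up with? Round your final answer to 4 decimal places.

1.4066

1 timber × 0.673 = 0.673 chicken
0.673 chicken × 2.09 = 1.40657 wool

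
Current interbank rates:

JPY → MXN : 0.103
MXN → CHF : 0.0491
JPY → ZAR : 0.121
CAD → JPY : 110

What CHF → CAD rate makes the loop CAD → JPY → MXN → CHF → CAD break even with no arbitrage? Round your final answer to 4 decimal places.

1.7976

Known legs of the cycle: 110 × 0.103 × 0.0491 = 0.556303
For no arbitrage the full-cycle product must be 1, so the missing rate is 1 / 0.556303 ≈ 1.797582.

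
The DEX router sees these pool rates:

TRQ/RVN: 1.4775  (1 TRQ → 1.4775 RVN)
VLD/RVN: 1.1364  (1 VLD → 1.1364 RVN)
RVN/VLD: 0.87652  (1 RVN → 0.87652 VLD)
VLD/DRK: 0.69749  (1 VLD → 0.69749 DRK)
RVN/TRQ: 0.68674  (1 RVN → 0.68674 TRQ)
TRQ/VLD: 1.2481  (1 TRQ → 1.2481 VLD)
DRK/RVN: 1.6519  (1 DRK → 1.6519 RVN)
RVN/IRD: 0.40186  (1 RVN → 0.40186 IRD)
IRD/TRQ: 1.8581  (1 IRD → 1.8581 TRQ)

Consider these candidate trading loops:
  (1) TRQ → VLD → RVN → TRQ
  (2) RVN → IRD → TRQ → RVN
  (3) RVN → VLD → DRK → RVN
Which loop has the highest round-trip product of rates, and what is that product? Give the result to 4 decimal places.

1.1032

(1) 1.2481 × 1.1364 × 0.68674 = 0.97403
(2) 0.40186 × 1.8581 × 1.4775 = 1.10324
(3) 0.87652 × 0.69749 × 1.6519 = 1.00991
Highest is cycle (2) at 1.1032 (>1, arbitrage).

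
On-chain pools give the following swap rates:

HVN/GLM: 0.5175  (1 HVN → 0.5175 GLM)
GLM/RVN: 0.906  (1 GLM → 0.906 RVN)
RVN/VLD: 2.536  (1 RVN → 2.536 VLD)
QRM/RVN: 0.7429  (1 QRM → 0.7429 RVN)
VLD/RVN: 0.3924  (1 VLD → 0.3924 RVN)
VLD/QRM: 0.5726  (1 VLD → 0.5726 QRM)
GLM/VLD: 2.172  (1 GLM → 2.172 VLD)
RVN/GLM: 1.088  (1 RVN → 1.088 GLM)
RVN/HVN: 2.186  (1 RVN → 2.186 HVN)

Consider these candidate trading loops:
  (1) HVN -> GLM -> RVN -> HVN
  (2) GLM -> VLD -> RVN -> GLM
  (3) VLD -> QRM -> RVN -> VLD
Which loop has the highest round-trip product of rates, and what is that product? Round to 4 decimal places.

1.0788

(1) 0.5175 × 0.906 × 2.186 = 1.02492
(2) 2.172 × 0.3924 × 1.088 = 0.92729
(3) 0.5726 × 0.7429 × 2.536 = 1.07878
Highest is cycle (3) at 1.0788 (>1, arbitrage).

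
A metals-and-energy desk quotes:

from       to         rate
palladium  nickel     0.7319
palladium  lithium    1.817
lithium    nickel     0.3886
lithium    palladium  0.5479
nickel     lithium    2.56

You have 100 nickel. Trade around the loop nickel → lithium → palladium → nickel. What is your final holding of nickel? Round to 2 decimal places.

102.66

100 nickel × 2.56 = 256 lithium
256 lithium × 0.5479 = 140.2624 palladium
140.2624 palladium × 0.7319 = 102.65805056 nickel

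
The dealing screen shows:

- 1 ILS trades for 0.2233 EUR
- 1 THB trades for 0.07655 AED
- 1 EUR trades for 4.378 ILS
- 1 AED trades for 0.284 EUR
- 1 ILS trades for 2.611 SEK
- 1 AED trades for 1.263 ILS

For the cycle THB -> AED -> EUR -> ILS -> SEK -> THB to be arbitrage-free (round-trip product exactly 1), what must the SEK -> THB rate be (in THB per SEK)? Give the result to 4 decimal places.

Known legs of the cycle: 0.07655 × 0.284 × 4.378 × 2.611 = 0.2485113131116
For no arbitrage the full-cycle product must be 1, so the missing rate is 1 / 0.2485113131116 ≈ 4.023962.

4.0240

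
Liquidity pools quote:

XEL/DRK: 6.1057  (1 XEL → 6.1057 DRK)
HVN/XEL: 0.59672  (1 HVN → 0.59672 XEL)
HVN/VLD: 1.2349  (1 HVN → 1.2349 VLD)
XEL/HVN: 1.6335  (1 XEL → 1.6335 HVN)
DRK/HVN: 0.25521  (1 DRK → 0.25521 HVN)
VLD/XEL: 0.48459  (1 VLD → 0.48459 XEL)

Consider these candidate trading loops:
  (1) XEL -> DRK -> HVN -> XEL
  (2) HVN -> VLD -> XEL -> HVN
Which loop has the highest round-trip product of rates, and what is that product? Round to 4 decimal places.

0.9775

(1) 6.1057 × 0.25521 × 0.59672 = 0.92983
(2) 1.2349 × 0.48459 × 1.6335 = 0.97752
Highest is cycle (2) at 0.9775 (≤1, no arbitrage).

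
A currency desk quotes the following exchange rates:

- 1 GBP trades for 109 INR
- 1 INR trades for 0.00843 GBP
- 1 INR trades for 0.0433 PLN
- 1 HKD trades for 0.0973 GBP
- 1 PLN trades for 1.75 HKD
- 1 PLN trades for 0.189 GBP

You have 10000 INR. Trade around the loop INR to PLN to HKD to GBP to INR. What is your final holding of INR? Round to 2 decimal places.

8036.47

10000 INR × 0.0433 = 433 PLN
433 PLN × 1.75 = 757.75 HKD
757.75 HKD × 0.0973 = 73.729075 GBP
73.729075 GBP × 109 = 8036.469175 INR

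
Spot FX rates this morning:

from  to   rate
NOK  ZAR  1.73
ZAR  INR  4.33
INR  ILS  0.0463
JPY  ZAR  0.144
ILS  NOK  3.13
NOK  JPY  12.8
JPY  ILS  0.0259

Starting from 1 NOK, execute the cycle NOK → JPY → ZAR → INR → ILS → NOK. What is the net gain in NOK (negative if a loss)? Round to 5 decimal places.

0.15661

1 NOK × 12.8 = 12.8 JPY
12.8 JPY × 0.144 = 1.8432 ZAR
1.8432 ZAR × 4.33 = 7.981056 INR
7.981056 INR × 0.0463 = 0.3695228928 ILS
0.3695228928 ILS × 3.13 = 1.156606654464 NOK
Net change: 1.156606654464 − 1 = 0.156606654464 NOK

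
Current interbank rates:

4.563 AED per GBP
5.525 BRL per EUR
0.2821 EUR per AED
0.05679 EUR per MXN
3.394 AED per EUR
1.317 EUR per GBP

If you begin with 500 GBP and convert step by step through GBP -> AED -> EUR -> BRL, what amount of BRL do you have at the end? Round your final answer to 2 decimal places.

500 GBP × 4.563 = 2281.5 AED
2281.5 AED × 0.2821 = 643.61115 EUR
643.61115 EUR × 5.525 = 3555.95160375 BRL

3555.95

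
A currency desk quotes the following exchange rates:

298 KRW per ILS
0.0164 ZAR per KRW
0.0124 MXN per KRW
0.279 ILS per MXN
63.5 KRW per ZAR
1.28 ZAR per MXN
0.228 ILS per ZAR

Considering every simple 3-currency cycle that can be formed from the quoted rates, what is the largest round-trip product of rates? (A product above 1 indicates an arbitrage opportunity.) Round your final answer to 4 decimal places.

ILS→KRW→ZAR→ILS: 298 × 0.0164 × 0.228 = 1.11428
MXN→ILS→KRW→MXN: 0.279 × 298 × 0.0124 = 1.03096
MXN→ZAR→KRW→MXN: 1.28 × 63.5 × 0.0124 = 1.00787
Maximum is ILS→KRW→ZAR→ILS at 1.1143; arbitrage exists.

1.1143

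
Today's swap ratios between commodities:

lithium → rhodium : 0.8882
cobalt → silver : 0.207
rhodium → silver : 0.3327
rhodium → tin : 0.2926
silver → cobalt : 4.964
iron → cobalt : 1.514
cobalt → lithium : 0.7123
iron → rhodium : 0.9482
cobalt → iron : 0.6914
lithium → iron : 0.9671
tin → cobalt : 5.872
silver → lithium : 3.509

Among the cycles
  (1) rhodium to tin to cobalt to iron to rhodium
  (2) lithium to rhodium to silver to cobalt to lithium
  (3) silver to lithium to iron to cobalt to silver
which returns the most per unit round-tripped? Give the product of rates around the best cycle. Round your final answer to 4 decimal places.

(1) 0.2926 × 5.872 × 0.6914 × 0.9482 = 1.12639
(2) 0.8882 × 0.3327 × 4.964 × 0.7123 = 1.04486
(3) 3.509 × 0.9671 × 1.514 × 0.207 = 1.06353
Highest is cycle (1) at 1.1264 (>1, arbitrage).

1.1264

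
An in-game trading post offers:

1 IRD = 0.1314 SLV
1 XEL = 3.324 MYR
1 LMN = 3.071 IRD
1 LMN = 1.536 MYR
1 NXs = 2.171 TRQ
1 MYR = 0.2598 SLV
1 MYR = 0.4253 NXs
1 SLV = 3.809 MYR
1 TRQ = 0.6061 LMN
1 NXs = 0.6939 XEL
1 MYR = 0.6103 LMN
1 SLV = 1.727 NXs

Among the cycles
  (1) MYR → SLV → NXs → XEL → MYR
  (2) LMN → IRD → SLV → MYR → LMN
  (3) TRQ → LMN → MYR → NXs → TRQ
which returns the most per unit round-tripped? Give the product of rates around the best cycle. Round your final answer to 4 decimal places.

1.0349

(1) 0.2598 × 1.727 × 0.6939 × 3.324 = 1.03488
(2) 3.071 × 0.1314 × 3.809 × 0.6103 = 0.93806
(3) 0.6061 × 1.536 × 0.4253 × 2.171 = 0.85959
Highest is cycle (1) at 1.0349 (>1, arbitrage).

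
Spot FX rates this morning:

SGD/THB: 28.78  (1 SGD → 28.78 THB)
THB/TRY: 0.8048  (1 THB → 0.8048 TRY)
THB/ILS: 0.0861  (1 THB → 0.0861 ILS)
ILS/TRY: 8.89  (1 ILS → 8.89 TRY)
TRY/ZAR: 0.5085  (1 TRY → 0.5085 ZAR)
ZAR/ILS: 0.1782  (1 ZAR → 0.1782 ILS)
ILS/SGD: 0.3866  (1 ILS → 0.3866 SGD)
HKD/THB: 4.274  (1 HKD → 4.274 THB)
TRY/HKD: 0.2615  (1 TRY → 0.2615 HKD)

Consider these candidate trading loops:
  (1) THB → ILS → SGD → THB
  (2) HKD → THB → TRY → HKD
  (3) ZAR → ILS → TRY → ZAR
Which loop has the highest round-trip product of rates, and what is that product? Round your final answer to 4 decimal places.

(1) 0.0861 × 0.3866 × 28.78 = 0.95798
(2) 4.274 × 0.8048 × 0.2615 = 0.89949
(3) 0.1782 × 8.89 × 0.5085 = 0.80556
Highest is cycle (1) at 0.9580 (≤1, no arbitrage).

0.9580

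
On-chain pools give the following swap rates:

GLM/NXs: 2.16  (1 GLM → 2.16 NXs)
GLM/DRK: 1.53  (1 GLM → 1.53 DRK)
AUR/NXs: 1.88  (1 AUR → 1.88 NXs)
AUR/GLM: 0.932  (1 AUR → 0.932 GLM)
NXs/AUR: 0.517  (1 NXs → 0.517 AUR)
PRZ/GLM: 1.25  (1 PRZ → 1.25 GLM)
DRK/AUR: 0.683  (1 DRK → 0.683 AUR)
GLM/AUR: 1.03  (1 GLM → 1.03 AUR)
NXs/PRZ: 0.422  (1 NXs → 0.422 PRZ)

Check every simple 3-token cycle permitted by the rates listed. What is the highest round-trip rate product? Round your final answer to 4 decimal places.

1.1394

PRZ→GLM→NXs→PRZ: 1.25 × 2.16 × 0.422 = 1.13940
GLM→NXs→AUR→GLM: 2.16 × 0.517 × 0.932 = 1.04078
GLM→DRK→AUR→GLM: 1.53 × 0.683 × 0.932 = 0.97393
Maximum is PRZ→GLM→NXs→PRZ at 1.1394; arbitrage exists.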